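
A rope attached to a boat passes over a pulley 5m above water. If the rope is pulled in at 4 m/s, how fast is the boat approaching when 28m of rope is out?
112√759/759 ≈ 4.065 m/s

rope² = x² + 5²
x = √(28² - 5²) = √759
dx/dt = (rope/x) · d(rope)/dt = (28/√759) · (-4) = -112√759/759 m/s
The boat approaches at 112√759/759 ≈ 4.065 m/s.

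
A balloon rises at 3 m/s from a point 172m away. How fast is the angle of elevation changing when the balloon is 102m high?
0.012904 rad/s

tan(θ) = y/172
sec²(θ) · dθ/dt = (1/172) · dy/dt
dθ/dt = cos²(θ)/172 · 3 = 172/(172² + 102²) · 3
dθ/dt = 0.012904 rad/s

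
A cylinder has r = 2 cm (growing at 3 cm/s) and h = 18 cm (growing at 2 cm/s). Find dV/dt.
224π cm³/s

V = πr²h
dV/dt = 2πrh·dr/dt + πr²·dh/dt
= 2π(2)(18)(3) + π(2)²(2)
= 224π cm³/s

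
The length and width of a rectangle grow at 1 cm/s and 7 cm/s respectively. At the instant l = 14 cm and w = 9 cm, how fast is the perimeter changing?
16 cm/s

P = 2(l + w)
dP/dt = 2(dl/dt + dw/dt) = 2(1 + 7) = 16 cm/s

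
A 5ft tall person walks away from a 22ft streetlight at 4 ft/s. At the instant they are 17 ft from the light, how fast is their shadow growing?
20/17 ft/s

By similar triangles: 22/(x+s) = 5/s
Solving: s = 5x/17
ds/dt = 5/17 · dx/dt = 5/17 · 4 = 20/17 ft/s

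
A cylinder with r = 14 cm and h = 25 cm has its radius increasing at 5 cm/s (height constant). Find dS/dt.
530π cm²/s

S = 2πrh + 2πr² (lateral + bases)
dS/dt = (2πh + 4πr)·dr/dt = (2π·25 + 4π·14)·5
= 530π cm²/s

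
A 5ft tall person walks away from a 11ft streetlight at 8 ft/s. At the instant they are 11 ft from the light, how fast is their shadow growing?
20/3 ft/s

By similar triangles: 11/(x+s) = 5/s
Solving: s = 5x/6
ds/dt = 5/6 · dx/dt = 5/6 · 8 = 20/3 ft/s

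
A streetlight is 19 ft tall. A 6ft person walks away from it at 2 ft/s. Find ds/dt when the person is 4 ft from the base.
12/13 ft/s

By similar triangles: 19/(x+s) = 6/s
Solving: s = 6x/13
ds/dt = 6/13 · dx/dt = 6/13 · 2 = 12/13 ft/s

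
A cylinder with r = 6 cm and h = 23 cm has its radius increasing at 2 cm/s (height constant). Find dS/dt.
140π cm²/s

S = 2πrh + 2πr² (lateral + bases)
dS/dt = (2πh + 4πr)·dr/dt = (2π·23 + 4π·6)·2
= 140π cm²/s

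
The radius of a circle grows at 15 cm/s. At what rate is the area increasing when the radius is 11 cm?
330π cm²/s

A = πr²
dA/dt = 2πr · dr/dt = 2π(11)(15) = 330π cm²/s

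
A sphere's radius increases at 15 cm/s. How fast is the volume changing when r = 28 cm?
47040π cm³/s

V = (4/3)πr³
dV/dt = dV/dr · dr/dt = 4πr² · 15
At r = 28: dV/dt = 47040π cm³/s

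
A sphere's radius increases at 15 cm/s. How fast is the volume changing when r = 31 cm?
57660π cm³/s

V = (4/3)πr³
dV/dt = dV/dr · dr/dt = 4πr² · 15
At r = 31: dV/dt = 57660π cm³/s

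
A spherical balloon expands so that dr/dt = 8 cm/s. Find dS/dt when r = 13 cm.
832π cm²/s

S = 4πr²
dS/dt = dS/dr · dr/dt = 8πr · 8
At r = 13: dS/dt = 832π cm²/s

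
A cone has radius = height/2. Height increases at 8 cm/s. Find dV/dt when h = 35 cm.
2450π cm³/s

V = (1/3)π(h/2)²h = πh³/12
dV/dt = πh²/4 · 8
At h = 35: dV/dt = 2450π cm³/s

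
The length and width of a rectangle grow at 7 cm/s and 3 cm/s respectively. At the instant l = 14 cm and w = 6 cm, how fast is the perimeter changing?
20 cm/s

P = 2(l + w)
dP/dt = 2(dl/dt + dw/dt) = 2(7 + 3) = 20 cm/s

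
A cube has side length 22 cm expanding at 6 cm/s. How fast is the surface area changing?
1584 cm²/s

A = 6s²
dA/dt = 12s · ds/dt = 12·22·6 = 1584 cm²/s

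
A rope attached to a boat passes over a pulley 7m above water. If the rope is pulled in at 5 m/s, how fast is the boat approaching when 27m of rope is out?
27√170/68 ≈ 5.177 m/s

rope² = x² + 7²
x = √(27² - 7²) = 2√170
dx/dt = (rope/x) · d(rope)/dt = (27/(2√170)) · (-5) = -27√170/68 m/s
The boat approaches at 27√170/68 ≈ 5.177 m/s.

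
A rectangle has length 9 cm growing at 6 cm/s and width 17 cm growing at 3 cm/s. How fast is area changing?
129 cm²/s

A = lw
dA/dt = w·dl/dt + l·dw/dt = 17·6 + 9·3 = 129 cm²/s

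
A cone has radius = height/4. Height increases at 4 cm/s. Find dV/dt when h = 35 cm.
1225π/4 cm³/s

V = (1/3)π(h/4)²h = πh³/48
dV/dt = πh²/16 · 4
At h = 35: dV/dt = 1225π/4 cm³/s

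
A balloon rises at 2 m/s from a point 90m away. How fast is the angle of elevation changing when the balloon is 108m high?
0.009107 rad/s

tan(θ) = y/90
sec²(θ) · dθ/dt = (1/90) · dy/dt
dθ/dt = cos²(θ)/90 · 2 = 90/(90² + 108²) · 2
dθ/dt = 0.009107 rad/s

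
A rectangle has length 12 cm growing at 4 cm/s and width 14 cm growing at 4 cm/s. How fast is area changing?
104 cm²/s

A = lw
dA/dt = w·dl/dt + l·dw/dt = 14·4 + 12·4 = 104 cm²/s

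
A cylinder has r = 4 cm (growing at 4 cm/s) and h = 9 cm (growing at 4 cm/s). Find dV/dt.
352π cm³/s

V = πr²h
dV/dt = 2πrh·dr/dt + πr²·dh/dt
= 2π(4)(9)(4) + π(4)²(4)
= 352π cm³/s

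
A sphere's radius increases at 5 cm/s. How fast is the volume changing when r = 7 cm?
980π cm³/s

V = (4/3)πr³
dV/dt = dV/dr · dr/dt = 4πr² · 5
At r = 7: dV/dt = 980π cm³/s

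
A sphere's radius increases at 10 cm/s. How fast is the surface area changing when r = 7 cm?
560π cm²/s

S = 4πr²
dS/dt = dS/dr · dr/dt = 8πr · 10
At r = 7: dS/dt = 560π cm²/s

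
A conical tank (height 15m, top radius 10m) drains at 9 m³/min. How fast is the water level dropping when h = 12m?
9/(64π) ≈ 0.04476 m/min

r/h = 10/15, so r = (2/3)h
V = (1/3)πr²h = (1/3)π((2/3)h)²h = (4/27)πh³
dV/dh = (4/9)πh²
dh/dt = (dV/dt)/(dV/dh) = -9/((4/9)π·12²) = -9/(64π) m/min
The level is dropping at 9/(64π) ≈ 0.04476 m/min.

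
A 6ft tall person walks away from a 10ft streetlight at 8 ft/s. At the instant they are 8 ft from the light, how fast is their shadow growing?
12 ft/s

By similar triangles: 10/(x+s) = 6/s
Solving: s = 6x/4
ds/dt = 6/4 · dx/dt = 3/2 · 8 = 12 ft/s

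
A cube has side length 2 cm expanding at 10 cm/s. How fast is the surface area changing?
240 cm²/s

A = 6s²
dA/dt = 12s · ds/dt = 12·2·10 = 240 cm²/s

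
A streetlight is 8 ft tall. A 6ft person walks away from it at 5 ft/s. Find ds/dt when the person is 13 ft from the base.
15 ft/s

By similar triangles: 8/(x+s) = 6/s
Solving: s = 6x/2
ds/dt = 6/2 · dx/dt = 3 · 5 = 15 ft/s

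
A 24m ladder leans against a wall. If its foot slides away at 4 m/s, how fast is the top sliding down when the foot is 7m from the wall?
28√527/527 ≈ 1.22 m/s

x² + y² = 24²
2x·dx/dt + 2y·dy/dt = 0
dy/dt = -x/y · dx/dt = -7/√527 · 4 = -28√527/527 m/s
The top is descending at 28√527/527 ≈ 1.22 m/s.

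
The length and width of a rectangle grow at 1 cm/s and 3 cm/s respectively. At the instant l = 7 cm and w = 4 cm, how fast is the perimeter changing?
8 cm/s

P = 2(l + w)
dP/dt = 2(dl/dt + dw/dt) = 2(1 + 3) = 8 cm/s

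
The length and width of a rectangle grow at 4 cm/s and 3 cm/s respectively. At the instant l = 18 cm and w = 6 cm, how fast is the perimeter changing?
14 cm/s

P = 2(l + w)
dP/dt = 2(dl/dt + dw/dt) = 2(4 + 3) = 14 cm/s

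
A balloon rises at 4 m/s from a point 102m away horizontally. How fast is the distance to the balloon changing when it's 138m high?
46√818/409 ≈ 3.217 m/s

z² = 102² + y²
z = √(102² + 138²) = 6√818
dz/dt = y/z · dy/dt = 138/(6√818) · 4 = 46√818/409 ≈ 3.217 m/s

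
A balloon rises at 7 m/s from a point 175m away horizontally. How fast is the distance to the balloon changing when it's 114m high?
798√43621/43621 ≈ 3.821 m/s

z² = 175² + y²
z = √(175² + 114²) = √43621
dz/dt = y/z · dy/dt = 114/√43621 · 7 = 798√43621/43621 ≈ 3.821 m/s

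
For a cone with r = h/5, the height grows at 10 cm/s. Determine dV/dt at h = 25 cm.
250π cm³/s

V = (1/3)π(h/5)²h = πh³/75
dV/dt = πh²/25 · 10
At h = 25: dV/dt = 250π cm³/s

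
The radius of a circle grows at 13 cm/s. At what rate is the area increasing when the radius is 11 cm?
286π cm²/s

A = πr²
dA/dt = 2πr · dr/dt = 2π(11)(13) = 286π cm²/s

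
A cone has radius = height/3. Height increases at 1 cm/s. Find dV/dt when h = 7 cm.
49π/9 cm³/s

V = (1/3)π(h/3)²h = πh³/27
dV/dt = πh²/9 · 1
At h = 7: dV/dt = 49π/9 cm³/s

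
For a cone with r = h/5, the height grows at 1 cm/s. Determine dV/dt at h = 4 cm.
16π/25 cm³/s

V = (1/3)π(h/5)²h = πh³/75
dV/dt = πh²/25 · 1
At h = 4: dV/dt = 16π/25 cm³/s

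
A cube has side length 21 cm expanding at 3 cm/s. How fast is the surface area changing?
756 cm²/s

A = 6s²
dA/dt = 12s · ds/dt = 12·21·3 = 756 cm²/s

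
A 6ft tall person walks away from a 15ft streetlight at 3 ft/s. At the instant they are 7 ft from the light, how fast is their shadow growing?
2 ft/s

By similar triangles: 15/(x+s) = 6/s
Solving: s = 6x/9
ds/dt = 6/9 · dx/dt = 2/3 · 3 = 2 ft/s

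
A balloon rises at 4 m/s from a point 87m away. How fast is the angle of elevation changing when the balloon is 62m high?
0.030492 rad/s

tan(θ) = y/87
sec²(θ) · dθ/dt = (1/87) · dy/dt
dθ/dt = cos²(θ)/87 · 4 = 87/(87² + 62²) · 4
dθ/dt = 0.030492 rad/s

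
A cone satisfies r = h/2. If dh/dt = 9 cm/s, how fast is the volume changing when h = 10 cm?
225π cm³/s

V = (1/3)π(h/2)²h = πh³/12
dV/dt = πh²/4 · 9
At h = 10: dV/dt = 225π cm³/s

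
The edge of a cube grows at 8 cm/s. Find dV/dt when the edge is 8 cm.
1536 cm³/s

V = s³
dV/dt = 3s² · ds/dt = 3·8²·8 = 1536 cm³/s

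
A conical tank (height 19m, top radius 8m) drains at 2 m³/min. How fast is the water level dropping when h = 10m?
361/(3200π) ≈ 0.03591 m/min

r/h = 8/19, so r = (8/19)h
V = (1/3)πr²h = (1/3)π((8/19)h)²h = (64/1083)πh³
dV/dh = (64/361)πh²
dh/dt = (dV/dt)/(dV/dh) = -2/((64/361)π·10²) = -361/(3200π) m/min
The level is dropping at 361/(3200π) ≈ 0.03591 m/min.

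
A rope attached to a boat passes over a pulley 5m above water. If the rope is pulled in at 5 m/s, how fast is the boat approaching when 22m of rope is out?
110√51/153 ≈ 5.134 m/s

rope² = x² + 5²
x = √(22² - 5²) = 3√51
dx/dt = (rope/x) · d(rope)/dt = (22/(3√51)) · (-5) = -110√51/153 m/s
The boat approaches at 110√51/153 ≈ 5.134 m/s.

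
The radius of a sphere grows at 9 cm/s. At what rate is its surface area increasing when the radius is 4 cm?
288π cm²/s

S = 4πr²
dS/dt = dS/dr · dr/dt = 8πr · 9
At r = 4: dS/dt = 288π cm²/s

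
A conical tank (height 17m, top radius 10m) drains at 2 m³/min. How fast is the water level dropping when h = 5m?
289/(1250π) ≈ 0.07359 m/min

r/h = 10/17, so r = (10/17)h
V = (1/3)πr²h = (1/3)π((10/17)h)²h = (100/867)πh³
dV/dh = (100/289)πh²
dh/dt = (dV/dt)/(dV/dh) = -2/((100/289)π·5²) = -289/(1250π) m/min
The level is dropping at 289/(1250π) ≈ 0.07359 m/min.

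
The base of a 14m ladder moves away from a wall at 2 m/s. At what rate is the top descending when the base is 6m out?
3√10/10 ≈ 0.9487 m/s

x² + y² = 14²
2x·dx/dt + 2y·dy/dt = 0
dy/dt = -x/y · dx/dt = -6/(4√10) · 2 = -3√10/10 m/s
The top is descending at 3√10/10 ≈ 0.9487 m/s.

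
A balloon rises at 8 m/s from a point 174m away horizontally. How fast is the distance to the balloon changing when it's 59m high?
472√33757/33757 ≈ 2.569 m/s

z² = 174² + y²
z = √(174² + 59²) = √33757
dz/dt = y/z · dy/dt = 59/√33757 · 8 = 472√33757/33757 ≈ 2.569 m/s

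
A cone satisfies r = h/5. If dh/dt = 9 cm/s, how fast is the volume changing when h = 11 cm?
1089π/25 cm³/s

V = (1/3)π(h/5)²h = πh³/75
dV/dt = πh²/25 · 9
At h = 11: dV/dt = 1089π/25 cm³/s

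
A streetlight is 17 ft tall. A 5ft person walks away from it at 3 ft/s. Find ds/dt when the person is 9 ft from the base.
5/4 ft/s

By similar triangles: 17/(x+s) = 5/s
Solving: s = 5x/12
ds/dt = 5/12 · dx/dt = 5/12 · 3 = 5/4 ft/s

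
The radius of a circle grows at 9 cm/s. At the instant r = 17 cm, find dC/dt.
18π cm/s

C = 2πr
dC/dt = 2π · dr/dt = 2π · 9 = 18π cm/s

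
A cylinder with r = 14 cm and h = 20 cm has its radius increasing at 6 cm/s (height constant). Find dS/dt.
576π cm²/s

S = 2πrh + 2πr² (lateral + bases)
dS/dt = (2πh + 4πr)·dr/dt = (2π·20 + 4π·14)·6
= 576π cm²/s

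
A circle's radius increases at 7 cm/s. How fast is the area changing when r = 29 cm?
406π cm²/s

A = πr²
dA/dt = 2πr · dr/dt = 2π(29)(7) = 406π cm²/s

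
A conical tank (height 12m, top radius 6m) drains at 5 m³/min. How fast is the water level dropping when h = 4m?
5/(4π) ≈ 0.3979 m/min

r/h = 6/12, so r = (1/2)h
V = (1/3)πr²h = (1/3)π((1/2)h)²h = (1/12)πh³
dV/dh = (1/4)πh²
dh/dt = (dV/dt)/(dV/dh) = -5/((1/4)π·4²) = -5/(4π) m/min
The level is dropping at 5/(4π) ≈ 0.3979 m/min.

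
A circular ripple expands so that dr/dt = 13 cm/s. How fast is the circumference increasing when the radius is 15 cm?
26π cm/s

C = 2πr
dC/dt = 2π · dr/dt = 2π · 13 = 26π cm/s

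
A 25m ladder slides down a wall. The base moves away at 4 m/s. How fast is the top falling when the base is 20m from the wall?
16/3 ≈ 5.333 m/s

x² + y² = 25²
2x·dx/dt + 2y·dy/dt = 0
dy/dt = -x/y · dx/dt = -20/15 · 4 = -16/3 m/s
The top is descending at 16/3 ≈ 5.333 m/s.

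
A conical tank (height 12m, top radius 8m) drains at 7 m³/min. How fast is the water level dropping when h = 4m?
63/(64π) ≈ 0.3133 m/min

r/h = 8/12, so r = (2/3)h
V = (1/3)πr²h = (1/3)π((2/3)h)²h = (4/27)πh³
dV/dh = (4/9)πh²
dh/dt = (dV/dt)/(dV/dh) = -7/((4/9)π·4²) = -63/(64π) m/min
The level is dropping at 63/(64π) ≈ 0.3133 m/min.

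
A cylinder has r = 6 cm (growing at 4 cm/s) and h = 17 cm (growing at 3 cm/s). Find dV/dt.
924π cm³/s

V = πr²h
dV/dt = 2πrh·dr/dt + πr²·dh/dt
= 2π(6)(17)(4) + π(6)²(3)
= 924π cm³/s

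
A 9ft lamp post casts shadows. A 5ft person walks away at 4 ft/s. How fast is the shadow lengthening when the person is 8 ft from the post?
5 ft/s

By similar triangles: 9/(x+s) = 5/s
Solving: s = 5x/4
ds/dt = 5/4 · dx/dt = 5/4 · 4 = 5 ft/s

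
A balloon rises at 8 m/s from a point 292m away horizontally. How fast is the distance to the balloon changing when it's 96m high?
192√5905/5905 ≈ 2.499 m/s

z² = 292² + y²
z = √(292² + 96²) = 4√5905
dz/dt = y/z · dy/dt = 96/(4√5905) · 8 = 192√5905/5905 ≈ 2.499 m/s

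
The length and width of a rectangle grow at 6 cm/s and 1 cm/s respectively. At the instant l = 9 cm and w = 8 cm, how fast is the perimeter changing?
14 cm/s

P = 2(l + w)
dP/dt = 2(dl/dt + dw/dt) = 2(6 + 1) = 14 cm/s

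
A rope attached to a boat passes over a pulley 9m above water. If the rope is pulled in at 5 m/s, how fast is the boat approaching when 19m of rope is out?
19√70/28 ≈ 5.677 m/s

rope² = x² + 9²
x = √(19² - 9²) = 2√70
dx/dt = (rope/x) · d(rope)/dt = (19/(2√70)) · (-5) = -19√70/28 m/s
The boat approaches at 19√70/28 ≈ 5.677 m/s.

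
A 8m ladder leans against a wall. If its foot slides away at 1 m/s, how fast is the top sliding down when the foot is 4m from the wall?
√3/3 ≈ 0.5774 m/s

x² + y² = 8²
2x·dx/dt + 2y·dy/dt = 0
dy/dt = -x/y · dx/dt = -4/(4√3) · 1 = -√3/3 m/s
The top is descending at √3/3 ≈ 0.5774 m/s.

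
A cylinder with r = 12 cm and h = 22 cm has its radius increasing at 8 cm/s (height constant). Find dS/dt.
736π cm²/s

S = 2πrh + 2πr² (lateral + bases)
dS/dt = (2πh + 4πr)·dr/dt = (2π·22 + 4π·12)·8
= 736π cm²/s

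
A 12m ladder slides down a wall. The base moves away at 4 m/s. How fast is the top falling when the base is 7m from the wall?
28√95/95 ≈ 2.873 m/s

x² + y² = 12²
2x·dx/dt + 2y·dy/dt = 0
dy/dt = -x/y · dx/dt = -7/√95 · 4 = -28√95/95 m/s
The top is descending at 28√95/95 ≈ 2.873 m/s.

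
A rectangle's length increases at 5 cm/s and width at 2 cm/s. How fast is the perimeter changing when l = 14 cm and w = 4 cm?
14 cm/s

P = 2(l + w)
dP/dt = 2(dl/dt + dw/dt) = 2(5 + 2) = 14 cm/s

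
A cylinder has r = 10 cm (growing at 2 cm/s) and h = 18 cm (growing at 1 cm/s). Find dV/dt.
820π cm³/s

V = πr²h
dV/dt = 2πrh·dr/dt + πr²·dh/dt
= 2π(10)(18)(2) + π(10)²(1)
= 820π cm³/s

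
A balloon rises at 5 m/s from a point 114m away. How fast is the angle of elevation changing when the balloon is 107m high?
0.023318 rad/s

tan(θ) = y/114
sec²(θ) · dθ/dt = (1/114) · dy/dt
dθ/dt = cos²(θ)/114 · 5 = 114/(114² + 107²) · 5
dθ/dt = 0.023318 rad/s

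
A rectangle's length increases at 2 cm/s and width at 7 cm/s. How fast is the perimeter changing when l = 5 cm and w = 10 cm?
18 cm/s

P = 2(l + w)
dP/dt = 2(dl/dt + dw/dt) = 2(2 + 7) = 18 cm/s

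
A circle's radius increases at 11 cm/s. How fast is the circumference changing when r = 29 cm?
22π cm/s

C = 2πr
dC/dt = 2π · dr/dt = 2π · 11 = 22π cm/s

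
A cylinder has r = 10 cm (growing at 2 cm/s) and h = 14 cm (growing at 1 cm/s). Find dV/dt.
660π cm³/s

V = πr²h
dV/dt = 2πrh·dr/dt + πr²·dh/dt
= 2π(10)(14)(2) + π(10)²(1)
= 660π cm³/s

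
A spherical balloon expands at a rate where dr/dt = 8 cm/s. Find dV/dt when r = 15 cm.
7200π cm³/s

V = (4/3)πr³
dV/dt = dV/dr · dr/dt = 4πr² · 8
At r = 15: dV/dt = 7200π cm³/s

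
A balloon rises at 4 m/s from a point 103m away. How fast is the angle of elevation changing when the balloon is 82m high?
0.02377 rad/s

tan(θ) = y/103
sec²(θ) · dθ/dt = (1/103) · dy/dt
dθ/dt = cos²(θ)/103 · 4 = 103/(103² + 82²) · 4
dθ/dt = 0.02377 rad/s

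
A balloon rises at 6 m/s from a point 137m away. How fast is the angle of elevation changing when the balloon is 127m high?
0.023554 rad/s

tan(θ) = y/137
sec²(θ) · dθ/dt = (1/137) · dy/dt
dθ/dt = cos²(θ)/137 · 6 = 137/(137² + 127²) · 6
dθ/dt = 0.023554 rad/s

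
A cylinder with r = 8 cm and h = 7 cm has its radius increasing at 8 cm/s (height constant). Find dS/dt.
368π cm²/s

S = 2πrh + 2πr² (lateral + bases)
dS/dt = (2πh + 4πr)·dr/dt = (2π·7 + 4π·8)·8
= 368π cm²/s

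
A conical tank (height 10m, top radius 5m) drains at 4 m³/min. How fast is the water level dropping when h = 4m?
1/π ≈ 0.3183 m/min

r/h = 5/10, so r = (1/2)h
V = (1/3)πr²h = (1/3)π((1/2)h)²h = (1/12)πh³
dV/dh = (1/4)πh²
dh/dt = (dV/dt)/(dV/dh) = -4/((1/4)π·4²) = -1/π m/min
The level is dropping at 1/π ≈ 0.3183 m/min.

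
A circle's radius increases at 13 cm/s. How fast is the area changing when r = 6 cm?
156π cm²/s

A = πr²
dA/dt = 2πr · dr/dt = 2π(6)(13) = 156π cm²/s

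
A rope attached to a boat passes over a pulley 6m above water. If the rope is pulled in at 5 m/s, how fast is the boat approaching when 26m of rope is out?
13√10/8 ≈ 5.139 m/s

rope² = x² + 6²
x = √(26² - 6²) = 8√10
dx/dt = (rope/x) · d(rope)/dt = (26/(8√10)) · (-5) = -13√10/8 m/s
The boat approaches at 13√10/8 ≈ 5.139 m/s.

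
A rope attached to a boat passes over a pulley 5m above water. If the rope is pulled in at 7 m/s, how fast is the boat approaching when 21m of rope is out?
147√26/104 ≈ 7.207 m/s

rope² = x² + 5²
x = √(21² - 5²) = 4√26
dx/dt = (rope/x) · d(rope)/dt = (21/(4√26)) · (-7) = -147√26/104 m/s
The boat approaches at 147√26/104 ≈ 7.207 m/s.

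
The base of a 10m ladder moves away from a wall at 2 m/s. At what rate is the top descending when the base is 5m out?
2√3/3 ≈ 1.155 m/s

x² + y² = 10²
2x·dx/dt + 2y·dy/dt = 0
dy/dt = -x/y · dx/dt = -5/(5√3) · 2 = -2√3/3 m/s
The top is descending at 2√3/3 ≈ 1.155 m/s.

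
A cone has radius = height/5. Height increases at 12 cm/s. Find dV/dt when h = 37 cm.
16428π/25 cm³/s

V = (1/3)π(h/5)²h = πh³/75
dV/dt = πh²/25 · 12
At h = 37: dV/dt = 16428π/25 cm³/s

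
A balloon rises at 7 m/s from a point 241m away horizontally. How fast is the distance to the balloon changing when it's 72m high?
504√63265/63265 ≈ 2.004 m/s

z² = 241² + y²
z = √(241² + 72²) = √63265
dz/dt = y/z · dy/dt = 72/√63265 · 7 = 504√63265/63265 ≈ 2.004 m/s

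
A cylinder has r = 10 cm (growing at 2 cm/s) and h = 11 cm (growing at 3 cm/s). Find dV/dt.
740π cm³/s

V = πr²h
dV/dt = 2πrh·dr/dt + πr²·dh/dt
= 2π(10)(11)(2) + π(10)²(3)
= 740π cm³/s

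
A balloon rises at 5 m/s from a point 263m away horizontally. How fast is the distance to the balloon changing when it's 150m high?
750√109/3161 ≈ 2.477 m/s

z² = 263² + y²
z = √(263² + 150²) = 29√109
dz/dt = y/z · dy/dt = 150/(29√109) · 5 = 750√109/3161 ≈ 2.477 m/s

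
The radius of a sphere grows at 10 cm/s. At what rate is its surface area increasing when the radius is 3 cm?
240π cm²/s

S = 4πr²
dS/dt = dS/dr · dr/dt = 8πr · 10
At r = 3: dS/dt = 240π cm²/s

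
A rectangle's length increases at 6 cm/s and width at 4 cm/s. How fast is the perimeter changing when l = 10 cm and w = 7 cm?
20 cm/s

P = 2(l + w)
dP/dt = 2(dl/dt + dw/dt) = 2(6 + 4) = 20 cm/s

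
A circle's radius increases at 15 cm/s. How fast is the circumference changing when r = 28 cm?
30π cm/s

C = 2πr
dC/dt = 2π · dr/dt = 2π · 15 = 30π cm/s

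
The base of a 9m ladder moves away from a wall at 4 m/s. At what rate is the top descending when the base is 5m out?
5√14/7 ≈ 2.673 m/s

x² + y² = 9²
2x·dx/dt + 2y·dy/dt = 0
dy/dt = -x/y · dx/dt = -5/(2√14) · 4 = -5√14/7 m/s
The top is descending at 5√14/7 ≈ 2.673 m/s.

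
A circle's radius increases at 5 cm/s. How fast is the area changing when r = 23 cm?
230π cm²/s

A = πr²
dA/dt = 2πr · dr/dt = 2π(23)(5) = 230π cm²/s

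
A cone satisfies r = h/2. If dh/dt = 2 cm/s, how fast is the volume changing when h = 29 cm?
841π/2 cm³/s

V = (1/3)π(h/2)²h = πh³/12
dV/dt = πh²/4 · 2
At h = 29: dV/dt = 841π/2 cm³/s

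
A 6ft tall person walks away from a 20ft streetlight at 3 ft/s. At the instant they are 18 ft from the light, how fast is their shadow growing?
9/7 ft/s

By similar triangles: 20/(x+s) = 6/s
Solving: s = 6x/14
ds/dt = 6/14 · dx/dt = 3/7 · 3 = 9/7 ft/s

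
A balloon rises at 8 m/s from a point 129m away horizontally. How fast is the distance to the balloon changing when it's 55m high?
220√19666/9833 ≈ 3.138 m/s

z² = 129² + y²
z = √(129² + 55²) = √19666
dz/dt = y/z · dy/dt = 55/√19666 · 8 = 220√19666/9833 ≈ 3.138 m/s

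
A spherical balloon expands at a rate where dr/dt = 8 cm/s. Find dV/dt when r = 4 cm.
512π cm³/s

V = (4/3)πr³
dV/dt = dV/dr · dr/dt = 4πr² · 8
At r = 4: dV/dt = 512π cm³/s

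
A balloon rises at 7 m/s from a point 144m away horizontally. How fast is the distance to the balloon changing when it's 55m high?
385√23761/23761 ≈ 2.498 m/s

z² = 144² + y²
z = √(144² + 55²) = √23761
dz/dt = y/z · dy/dt = 55/√23761 · 7 = 385√23761/23761 ≈ 2.498 m/s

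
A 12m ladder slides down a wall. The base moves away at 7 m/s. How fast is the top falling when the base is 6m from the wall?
7√3/3 ≈ 4.041 m/s

x² + y² = 12²
2x·dx/dt + 2y·dy/dt = 0
dy/dt = -x/y · dx/dt = -6/(6√3) · 7 = -7√3/3 m/s
The top is descending at 7√3/3 ≈ 4.041 m/s.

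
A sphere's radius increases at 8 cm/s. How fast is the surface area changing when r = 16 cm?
1024π cm²/s

S = 4πr²
dS/dt = dS/dr · dr/dt = 8πr · 8
At r = 16: dS/dt = 1024π cm²/s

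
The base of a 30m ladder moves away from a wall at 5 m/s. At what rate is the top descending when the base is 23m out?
115√371/371 ≈ 5.971 m/s

x² + y² = 30²
2x·dx/dt + 2y·dy/dt = 0
dy/dt = -x/y · dx/dt = -23/√371 · 5 = -115√371/371 m/s
The top is descending at 115√371/371 ≈ 5.971 m/s.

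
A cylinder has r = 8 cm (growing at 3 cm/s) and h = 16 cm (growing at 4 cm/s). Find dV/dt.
1024π cm³/s

V = πr²h
dV/dt = 2πrh·dr/dt + πr²·dh/dt
= 2π(8)(16)(3) + π(8)²(4)
= 1024π cm³/s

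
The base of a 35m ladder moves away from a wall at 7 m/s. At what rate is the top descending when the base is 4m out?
28√1209/1209 ≈ 0.8053 m/s

x² + y² = 35²
2x·dx/dt + 2y·dy/dt = 0
dy/dt = -x/y · dx/dt = -4/√1209 · 7 = -28√1209/1209 m/s
The top is descending at 28√1209/1209 ≈ 0.8053 m/s.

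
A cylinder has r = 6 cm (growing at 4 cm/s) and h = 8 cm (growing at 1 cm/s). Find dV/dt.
420π cm³/s

V = πr²h
dV/dt = 2πrh·dr/dt + πr²·dh/dt
= 2π(6)(8)(4) + π(6)²(1)
= 420π cm³/s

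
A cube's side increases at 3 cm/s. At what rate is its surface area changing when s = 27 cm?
972 cm²/s

A = 6s²
dA/dt = 12s · ds/dt = 12·27·3 = 972 cm²/s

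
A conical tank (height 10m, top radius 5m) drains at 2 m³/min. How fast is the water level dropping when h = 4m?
1/(2π) ≈ 0.1592 m/min

r/h = 5/10, so r = (1/2)h
V = (1/3)πr²h = (1/3)π((1/2)h)²h = (1/12)πh³
dV/dh = (1/4)πh²
dh/dt = (dV/dt)/(dV/dh) = -2/((1/4)π·4²) = -1/(2π) m/min
The level is dropping at 1/(2π) ≈ 0.1592 m/min.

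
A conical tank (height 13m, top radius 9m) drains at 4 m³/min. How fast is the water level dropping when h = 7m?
676/(3969π) ≈ 0.05421 m/min

r/h = 9/13, so r = (9/13)h
V = (1/3)πr²h = (1/3)π((9/13)h)²h = (27/169)πh³
dV/dh = (81/169)πh²
dh/dt = (dV/dt)/(dV/dh) = -4/((81/169)π·7²) = -676/(3969π) m/min
The level is dropping at 676/(3969π) ≈ 0.05421 m/min.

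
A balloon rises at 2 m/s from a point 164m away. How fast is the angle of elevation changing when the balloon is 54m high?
0.011002 rad/s

tan(θ) = y/164
sec²(θ) · dθ/dt = (1/164) · dy/dt
dθ/dt = cos²(θ)/164 · 2 = 164/(164² + 54²) · 2
dθ/dt = 0.011002 rad/s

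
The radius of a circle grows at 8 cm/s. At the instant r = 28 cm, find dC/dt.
16π cm/s

C = 2πr
dC/dt = 2π · dr/dt = 2π · 8 = 16π cm/s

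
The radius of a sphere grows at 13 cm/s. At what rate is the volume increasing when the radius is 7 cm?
2548π cm³/s

V = (4/3)πr³
dV/dt = dV/dr · dr/dt = 4πr² · 13
At r = 7: dV/dt = 2548π cm³/s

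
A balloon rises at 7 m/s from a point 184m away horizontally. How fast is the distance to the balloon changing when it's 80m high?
70√629/629 ≈ 2.791 m/s

z² = 184² + y²
z = √(184² + 80²) = 8√629
dz/dt = y/z · dy/dt = 80/(8√629) · 7 = 70√629/629 ≈ 2.791 m/s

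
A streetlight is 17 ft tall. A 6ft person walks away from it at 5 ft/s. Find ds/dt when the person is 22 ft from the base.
30/11 ft/s

By similar triangles: 17/(x+s) = 6/s
Solving: s = 6x/11
ds/dt = 6/11 · dx/dt = 6/11 · 5 = 30/11 ft/s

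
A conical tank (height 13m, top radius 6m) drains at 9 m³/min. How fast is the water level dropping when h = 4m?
169/(64π) ≈ 0.8405 m/min

r/h = 6/13, so r = (6/13)h
V = (1/3)πr²h = (1/3)π((6/13)h)²h = (12/169)πh³
dV/dh = (36/169)πh²
dh/dt = (dV/dt)/(dV/dh) = -9/((36/169)π·4²) = -169/(64π) m/min
The level is dropping at 169/(64π) ≈ 0.8405 m/min.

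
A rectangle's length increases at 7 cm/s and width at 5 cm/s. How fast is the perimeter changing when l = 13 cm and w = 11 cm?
24 cm/s

P = 2(l + w)
dP/dt = 2(dl/dt + dw/dt) = 2(7 + 5) = 24 cm/s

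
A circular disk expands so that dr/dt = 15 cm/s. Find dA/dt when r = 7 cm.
210π cm²/s

A = πr²
dA/dt = 2πr · dr/dt = 2π(7)(15) = 210π cm²/s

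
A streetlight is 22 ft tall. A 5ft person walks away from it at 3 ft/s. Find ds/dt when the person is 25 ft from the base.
15/17 ft/s

By similar triangles: 22/(x+s) = 5/s
Solving: s = 5x/17
ds/dt = 5/17 · dx/dt = 5/17 · 3 = 15/17 ft/s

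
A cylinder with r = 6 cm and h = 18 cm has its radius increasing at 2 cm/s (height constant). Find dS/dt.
120π cm²/s

S = 2πrh + 2πr² (lateral + bases)
dS/dt = (2πh + 4πr)·dr/dt = (2π·18 + 4π·6)·2
= 120π cm²/s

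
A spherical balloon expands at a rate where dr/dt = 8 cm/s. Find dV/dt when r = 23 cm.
16928π cm³/s

V = (4/3)πr³
dV/dt = dV/dr · dr/dt = 4πr² · 8
At r = 23: dV/dt = 16928π cm³/s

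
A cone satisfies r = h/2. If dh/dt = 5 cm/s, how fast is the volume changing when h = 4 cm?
20π cm³/s

V = (1/3)π(h/2)²h = πh³/12
dV/dt = πh²/4 · 5
At h = 4: dV/dt = 20π cm³/s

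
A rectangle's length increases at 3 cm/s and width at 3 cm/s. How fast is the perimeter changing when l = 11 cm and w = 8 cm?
12 cm/s

P = 2(l + w)
dP/dt = 2(dl/dt + dw/dt) = 2(3 + 3) = 12 cm/s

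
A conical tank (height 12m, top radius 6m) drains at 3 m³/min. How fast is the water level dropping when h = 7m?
12/(49π) ≈ 0.07795 m/min

r/h = 6/12, so r = (1/2)h
V = (1/3)πr²h = (1/3)π((1/2)h)²h = (1/12)πh³
dV/dh = (1/4)πh²
dh/dt = (dV/dt)/(dV/dh) = -3/((1/4)π·7²) = -12/(49π) m/min
The level is dropping at 12/(49π) ≈ 0.07795 m/min.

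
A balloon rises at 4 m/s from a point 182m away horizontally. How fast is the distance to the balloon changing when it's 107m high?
428√53/1537 ≈ 2.027 m/s

z² = 182² + y²
z = √(182² + 107²) = 29√53
dz/dt = y/z · dy/dt = 107/(29√53) · 4 = 428√53/1537 ≈ 2.027 m/s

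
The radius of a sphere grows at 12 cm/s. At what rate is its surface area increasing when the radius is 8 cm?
768π cm²/s

S = 4πr²
dS/dt = dS/dr · dr/dt = 8πr · 12
At r = 8: dS/dt = 768π cm²/s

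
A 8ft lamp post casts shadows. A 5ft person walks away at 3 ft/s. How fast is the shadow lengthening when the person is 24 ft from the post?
5 ft/s

By similar triangles: 8/(x+s) = 5/s
Solving: s = 5x/3
ds/dt = 5/3 · dx/dt = 5/3 · 3 = 5 ft/s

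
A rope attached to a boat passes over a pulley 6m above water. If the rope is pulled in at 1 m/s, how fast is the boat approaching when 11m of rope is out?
11√85/85 ≈ 1.193 m/s

rope² = x² + 6²
x = √(11² - 6²) = √85
dx/dt = (rope/x) · d(rope)/dt = (11/√85) · (-1) = -11√85/85 m/s
The boat approaches at 11√85/85 ≈ 1.193 m/s.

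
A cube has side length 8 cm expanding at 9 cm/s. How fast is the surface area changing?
864 cm²/s

A = 6s²
dA/dt = 12s · ds/dt = 12·8·9 = 864 cm²/s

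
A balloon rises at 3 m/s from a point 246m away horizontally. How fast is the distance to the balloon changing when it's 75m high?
75√7349/7349 ≈ 0.8749 m/s

z² = 246² + y²
z = √(246² + 75²) = 3√7349
dz/dt = y/z · dy/dt = 75/(3√7349) · 3 = 75√7349/7349 ≈ 0.8749 m/s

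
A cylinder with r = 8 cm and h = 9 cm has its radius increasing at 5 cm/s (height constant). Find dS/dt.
250π cm²/s

S = 2πrh + 2πr² (lateral + bases)
dS/dt = (2πh + 4πr)·dr/dt = (2π·9 + 4π·8)·5
= 250π cm²/s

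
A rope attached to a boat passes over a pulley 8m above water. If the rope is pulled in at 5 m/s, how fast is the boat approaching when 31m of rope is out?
155√897/897 ≈ 5.175 m/s

rope² = x² + 8²
x = √(31² - 8²) = √897
dx/dt = (rope/x) · d(rope)/dt = (31/√897) · (-5) = -155√897/897 m/s
The boat approaches at 155√897/897 ≈ 5.175 m/s.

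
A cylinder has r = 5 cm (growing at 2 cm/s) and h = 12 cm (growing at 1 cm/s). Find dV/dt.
265π cm³/s

V = πr²h
dV/dt = 2πrh·dr/dt + πr²·dh/dt
= 2π(5)(12)(2) + π(5)²(1)
= 265π cm³/s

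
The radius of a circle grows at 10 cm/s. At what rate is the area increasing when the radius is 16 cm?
320π cm²/s

A = πr²
dA/dt = 2πr · dr/dt = 2π(16)(10) = 320π cm²/s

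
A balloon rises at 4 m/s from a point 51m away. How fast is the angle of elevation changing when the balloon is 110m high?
0.013877 rad/s

tan(θ) = y/51
sec²(θ) · dθ/dt = (1/51) · dy/dt
dθ/dt = cos²(θ)/51 · 4 = 51/(51² + 110²) · 4
dθ/dt = 0.013877 rad/s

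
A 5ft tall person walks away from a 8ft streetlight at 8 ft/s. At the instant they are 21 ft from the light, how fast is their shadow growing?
40/3 ft/s

By similar triangles: 8/(x+s) = 5/s
Solving: s = 5x/3
ds/dt = 5/3 · dx/dt = 5/3 · 8 = 40/3 ft/s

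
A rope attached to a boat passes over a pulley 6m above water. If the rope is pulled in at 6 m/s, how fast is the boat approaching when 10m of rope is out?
15/2 = 7.5 m/s

rope² = x² + 6²
x = √(10² - 6²) = 8
dx/dt = (rope/x) · d(rope)/dt = (10/8) · (-6) = -15/2 m/s
The boat approaches at 15/2 = 7.5 m/s.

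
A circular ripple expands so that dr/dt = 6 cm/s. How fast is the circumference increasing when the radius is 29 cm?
12π cm/s

C = 2πr
dC/dt = 2π · dr/dt = 2π · 6 = 12π cm/s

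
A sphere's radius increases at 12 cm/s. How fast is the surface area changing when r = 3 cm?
288π cm²/s

S = 4πr²
dS/dt = dS/dr · dr/dt = 8πr · 12
At r = 3: dS/dt = 288π cm²/s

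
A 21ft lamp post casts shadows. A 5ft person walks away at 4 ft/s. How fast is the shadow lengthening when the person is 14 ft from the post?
5/4 ft/s

By similar triangles: 21/(x+s) = 5/s
Solving: s = 5x/16
ds/dt = 5/16 · dx/dt = 5/16 · 4 = 5/4 ft/s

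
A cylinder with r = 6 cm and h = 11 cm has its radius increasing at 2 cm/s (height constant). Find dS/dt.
92π cm²/s

S = 2πrh + 2πr² (lateral + bases)
dS/dt = (2πh + 4πr)·dr/dt = (2π·11 + 4π·6)·2
= 92π cm²/s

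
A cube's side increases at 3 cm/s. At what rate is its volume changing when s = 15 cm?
2025 cm³/s

V = s³
dV/dt = 3s² · ds/dt = 3·15²·3 = 2025 cm³/s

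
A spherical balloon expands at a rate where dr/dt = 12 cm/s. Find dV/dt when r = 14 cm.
9408π cm³/s

V = (4/3)πr³
dV/dt = dV/dr · dr/dt = 4πr² · 12
At r = 14: dV/dt = 9408π cm³/s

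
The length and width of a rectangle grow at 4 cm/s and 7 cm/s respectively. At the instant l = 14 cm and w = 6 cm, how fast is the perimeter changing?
22 cm/s

P = 2(l + w)
dP/dt = 2(dl/dt + dw/dt) = 2(4 + 7) = 22 cm/s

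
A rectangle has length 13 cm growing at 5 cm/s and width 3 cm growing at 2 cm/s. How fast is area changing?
41 cm²/s

A = lw
dA/dt = w·dl/dt + l·dw/dt = 3·5 + 13·2 = 41 cm²/s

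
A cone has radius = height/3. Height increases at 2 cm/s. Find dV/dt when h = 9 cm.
18π cm³/s

V = (1/3)π(h/3)²h = πh³/27
dV/dt = πh²/9 · 2
At h = 9: dV/dt = 18π cm³/s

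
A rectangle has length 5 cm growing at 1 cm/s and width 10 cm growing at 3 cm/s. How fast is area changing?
25 cm²/s

A = lw
dA/dt = w·dl/dt + l·dw/dt = 10·1 + 5·3 = 25 cm²/s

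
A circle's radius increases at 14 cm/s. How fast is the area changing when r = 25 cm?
700π cm²/s

A = πr²
dA/dt = 2πr · dr/dt = 2π(25)(14) = 700π cm²/s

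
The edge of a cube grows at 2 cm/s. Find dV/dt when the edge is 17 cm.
1734 cm³/s

V = s³
dV/dt = 3s² · ds/dt = 3·17²·2 = 1734 cm³/s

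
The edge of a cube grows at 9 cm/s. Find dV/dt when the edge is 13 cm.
4563 cm³/s

V = s³
dV/dt = 3s² · ds/dt = 3·13²·9 = 4563 cm³/s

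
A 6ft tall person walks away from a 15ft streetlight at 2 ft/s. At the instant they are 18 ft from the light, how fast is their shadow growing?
4/3 ft/s

By similar triangles: 15/(x+s) = 6/s
Solving: s = 6x/9
ds/dt = 6/9 · dx/dt = 2/3 · 2 = 4/3 ft/s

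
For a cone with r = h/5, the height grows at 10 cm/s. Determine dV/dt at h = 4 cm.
32π/5 cm³/s

V = (1/3)π(h/5)²h = πh³/75
dV/dt = πh²/25 · 10
At h = 4: dV/dt = 32π/5 cm³/s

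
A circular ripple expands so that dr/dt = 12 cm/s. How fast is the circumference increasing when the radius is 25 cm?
24π cm/s

C = 2πr
dC/dt = 2π · dr/dt = 2π · 12 = 24π cm/s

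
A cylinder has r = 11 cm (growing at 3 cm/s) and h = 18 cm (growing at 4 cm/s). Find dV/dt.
1672π cm³/s

V = πr²h
dV/dt = 2πrh·dr/dt + πr²·dh/dt
= 2π(11)(18)(3) + π(11)²(4)
= 1672π cm³/s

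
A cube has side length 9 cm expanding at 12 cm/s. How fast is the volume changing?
2916 cm³/s

V = s³
dV/dt = 3s² · ds/dt = 3·9²·12 = 2916 cm³/s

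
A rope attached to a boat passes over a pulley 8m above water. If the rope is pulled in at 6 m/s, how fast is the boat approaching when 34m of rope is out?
34√273/91 ≈ 6.173 m/s

rope² = x² + 8²
x = √(34² - 8²) = 2√273
dx/dt = (rope/x) · d(rope)/dt = (34/(2√273)) · (-6) = -34√273/91 m/s
The boat approaches at 34√273/91 ≈ 6.173 m/s.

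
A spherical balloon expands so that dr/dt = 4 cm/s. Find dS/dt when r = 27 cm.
864π cm²/s

S = 4πr²
dS/dt = dS/dr · dr/dt = 8πr · 4
At r = 27: dS/dt = 864π cm²/s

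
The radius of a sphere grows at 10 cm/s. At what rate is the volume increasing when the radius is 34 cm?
46240π cm³/s

V = (4/3)πr³
dV/dt = dV/dr · dr/dt = 4πr² · 10
At r = 34: dV/dt = 46240π cm³/s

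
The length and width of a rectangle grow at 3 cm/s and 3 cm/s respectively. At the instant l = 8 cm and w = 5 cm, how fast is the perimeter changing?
12 cm/s

P = 2(l + w)
dP/dt = 2(dl/dt + dw/dt) = 2(3 + 3) = 12 cm/s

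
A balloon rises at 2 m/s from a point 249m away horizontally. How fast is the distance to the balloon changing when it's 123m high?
41√8570/4285 ≈ 0.8858 m/s

z² = 249² + y²
z = √(249² + 123²) = 3√8570
dz/dt = y/z · dy/dt = 123/(3√8570) · 2 = 41√8570/4285 ≈ 0.8858 m/s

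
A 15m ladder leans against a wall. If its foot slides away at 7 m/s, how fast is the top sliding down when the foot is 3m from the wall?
7√6/12 ≈ 1.429 m/s

x² + y² = 15²
2x·dx/dt + 2y·dy/dt = 0
dy/dt = -x/y · dx/dt = -3/(6√6) · 7 = -7√6/12 m/s
The top is descending at 7√6/12 ≈ 1.429 m/s.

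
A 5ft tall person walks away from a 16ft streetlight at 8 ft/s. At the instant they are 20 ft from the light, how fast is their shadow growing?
40/11 ft/s

By similar triangles: 16/(x+s) = 5/s
Solving: s = 5x/11
ds/dt = 5/11 · dx/dt = 5/11 · 8 = 40/11 ft/s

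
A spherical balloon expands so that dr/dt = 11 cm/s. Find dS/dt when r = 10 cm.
880π cm²/s

S = 4πr²
dS/dt = dS/dr · dr/dt = 8πr · 11
At r = 10: dS/dt = 880π cm²/s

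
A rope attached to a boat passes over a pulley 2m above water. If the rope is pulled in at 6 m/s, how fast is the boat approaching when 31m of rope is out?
62√957/319 ≈ 6.013 m/s

rope² = x² + 2²
x = √(31² - 2²) = √957
dx/dt = (rope/x) · d(rope)/dt = (31/√957) · (-6) = -62√957/319 m/s
The boat approaches at 62√957/319 ≈ 6.013 m/s.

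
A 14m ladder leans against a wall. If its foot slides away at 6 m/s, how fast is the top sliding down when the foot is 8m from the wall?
8√33/11 ≈ 4.178 m/s

x² + y² = 14²
2x·dx/dt + 2y·dy/dt = 0
dy/dt = -x/y · dx/dt = -8/(2√33) · 6 = -8√33/11 m/s
The top is descending at 8√33/11 ≈ 4.178 m/s.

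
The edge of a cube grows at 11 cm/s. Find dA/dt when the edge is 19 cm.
2508 cm²/s

A = 6s²
dA/dt = 12s · ds/dt = 12·19·11 = 2508 cm²/s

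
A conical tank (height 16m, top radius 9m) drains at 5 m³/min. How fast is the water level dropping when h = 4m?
80/(81π) ≈ 0.3144 m/min

r/h = 9/16, so r = (9/16)h
V = (1/3)πr²h = (1/3)π((9/16)h)²h = (27/256)πh³
dV/dh = (81/256)πh²
dh/dt = (dV/dt)/(dV/dh) = -5/((81/256)π·4²) = -80/(81π) m/min
The level is dropping at 80/(81π) ≈ 0.3144 m/min.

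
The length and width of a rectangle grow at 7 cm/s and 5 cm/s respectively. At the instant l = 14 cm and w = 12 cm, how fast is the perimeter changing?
24 cm/s

P = 2(l + w)
dP/dt = 2(dl/dt + dw/dt) = 2(7 + 5) = 24 cm/s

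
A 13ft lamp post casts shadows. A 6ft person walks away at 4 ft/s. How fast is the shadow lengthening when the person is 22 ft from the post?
24/7 ft/s

By similar triangles: 13/(x+s) = 6/s
Solving: s = 6x/7
ds/dt = 6/7 · dx/dt = 6/7 · 4 = 24/7 ft/s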